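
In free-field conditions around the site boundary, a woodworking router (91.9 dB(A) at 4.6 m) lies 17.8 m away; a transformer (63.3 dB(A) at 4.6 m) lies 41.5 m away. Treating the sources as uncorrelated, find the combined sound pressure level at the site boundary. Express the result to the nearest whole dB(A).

First find each source's level at the receiver (point-source: −20·log₁₀(r/r_ref)), then combine on an intensity basis.
woodworking router: 91.9 − 20·log₁₀(17.8/4.6) = 91.9 − 11.75 = 80.15 dB(A).
transformer: 63.3 − 20·log₁₀(41.5/4.6) = 63.3 − 19.11 = 44.19 dB(A).
Σ 10^(L/10) = 1.035e+08 → L_total = 10·log₁₀(1.035e+08) = 80.15 dB(A).

80 dB(A)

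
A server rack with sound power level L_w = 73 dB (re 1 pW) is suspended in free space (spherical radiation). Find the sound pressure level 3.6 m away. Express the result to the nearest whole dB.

51 dB

The power spreads over a sphere of area 4π·r², so L_p = L_w − 10·log₁₀(4π·r²).
4π·r² = 162.9 m², 10·log₁₀ of that is 22.118 dB.
L_p = 73 − 22.118 = 50.88 dB.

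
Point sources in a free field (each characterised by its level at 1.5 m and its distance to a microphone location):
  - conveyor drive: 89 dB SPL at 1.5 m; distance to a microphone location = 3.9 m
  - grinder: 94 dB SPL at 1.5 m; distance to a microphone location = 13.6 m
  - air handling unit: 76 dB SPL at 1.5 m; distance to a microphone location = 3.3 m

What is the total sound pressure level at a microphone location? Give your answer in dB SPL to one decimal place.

81.9 dB SPL

Apply inverse-square spreading to bring every level to the receiver, then sum 10^(L/10).
conveyor drive: 89 − 20·log₁₀(3.9/1.5) = 89 − 8.30 = 80.70 dB SPL.
grinder: 94 − 20·log₁₀(13.6/1.5) = 94 − 19.15 = 74.85 dB SPL.
air handling unit: 76 − 20·log₁₀(3.3/1.5) = 76 − 6.85 = 69.15 dB SPL.
Σ 10^(L/10) = 1.563e+08 → L_total = 10·log₁₀(1.563e+08) = 81.94 dB SPL.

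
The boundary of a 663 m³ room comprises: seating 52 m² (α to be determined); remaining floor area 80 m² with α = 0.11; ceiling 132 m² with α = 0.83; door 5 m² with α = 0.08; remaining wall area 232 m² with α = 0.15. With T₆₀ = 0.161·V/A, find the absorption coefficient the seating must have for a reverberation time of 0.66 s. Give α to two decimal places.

From T₆₀ = 0.161·V/A, the target T₆₀ = 0.66 s needs A = 0.161·663/0.66 = 161.73 m².
Absorption from the other surfaces = 80·0.11 + 132·0.83 + 5·0.08 + 232·0.15 = 153.56 m², so the seating must supply 8.17 m² over 52 m².
α = 8.17/52 = 0.157.

0.16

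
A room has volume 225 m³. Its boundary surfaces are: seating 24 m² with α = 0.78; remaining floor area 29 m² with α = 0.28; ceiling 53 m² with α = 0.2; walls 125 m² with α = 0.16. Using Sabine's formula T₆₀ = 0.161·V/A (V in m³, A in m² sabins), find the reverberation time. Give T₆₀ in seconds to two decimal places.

A = Σ Sᵢαᵢ = 24·0.78 + 29·0.28 + 53·0.2 + 125·0.16 = 57.44 m².
T₆₀ = 0.161·V/A = 0.161·225/57.44 = 0.631 s.

0.63 s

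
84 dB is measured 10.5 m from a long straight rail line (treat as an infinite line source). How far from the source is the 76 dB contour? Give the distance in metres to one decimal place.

66.3 m

Line-source spreading drops the level by 10·log₁₀(r₂/r₁); inverting, r₂/r₁ = 10^(ΔL/10).
r₂ = 10.5·10^((84−76)/10) = 10.5·10^(8.0/10) = 66.25 m.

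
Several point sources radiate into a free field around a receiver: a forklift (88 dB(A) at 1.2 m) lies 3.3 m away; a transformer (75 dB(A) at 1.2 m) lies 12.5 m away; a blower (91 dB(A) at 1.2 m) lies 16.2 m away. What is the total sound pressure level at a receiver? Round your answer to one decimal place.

79.6 dB(A)

Propagate each source to the receiver with L = L_ref − 20·log₁₀(r/r_ref), then add intensities.
forklift: 88 − 20·log₁₀(3.3/1.2) = 88 − 8.79 = 79.21 dB(A).
transformer: 75 − 20·log₁₀(12.5/1.2) = 75 − 20.35 = 54.65 dB(A).
blower: 91 − 20·log₁₀(16.2/1.2) = 91 − 22.61 = 68.39 dB(A).
Σ 10^(L/10) = 9.063e+07 → L_total = 10·log₁₀(9.063e+07) = 79.57 dB(A).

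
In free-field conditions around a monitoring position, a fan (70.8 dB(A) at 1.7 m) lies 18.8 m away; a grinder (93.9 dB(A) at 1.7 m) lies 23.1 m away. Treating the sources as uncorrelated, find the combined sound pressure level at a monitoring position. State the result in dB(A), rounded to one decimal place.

Propagate each source to the receiver with L = L_ref − 20·log₁₀(r/r_ref), then add intensities.
fan: 70.8 − 20·log₁₀(18.8/1.7) = 70.8 − 20.87 = 49.93 dB(A).
grinder: 93.9 − 20·log₁₀(23.1/1.7) = 93.9 − 22.66 = 71.24 dB(A).
Σ 10^(L/10) = 1.339e+07 → L_total = 10·log₁₀(1.339e+07) = 71.27 dB(A).

71.3 dB(A)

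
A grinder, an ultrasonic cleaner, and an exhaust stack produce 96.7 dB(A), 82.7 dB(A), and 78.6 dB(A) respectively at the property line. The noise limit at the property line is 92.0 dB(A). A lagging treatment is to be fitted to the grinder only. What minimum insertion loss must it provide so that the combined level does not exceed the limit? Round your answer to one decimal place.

Fixed contribution from the other sources: Σ 10^(L/10) = 10^(82.7/10) + 10^(78.6/10) = 2.587e+08 (84.13 dB(A)).
The limit corresponds to 10^(92.0/10) = 1.585e+09; subtracting the fixed part leaves 1.326e+09 for the grinder, i.e. 91.23 dB(A).
So the grinder must be reduced from 96.7 to 91.23 dB(A): IL = 5.47 dB.

5.5 dB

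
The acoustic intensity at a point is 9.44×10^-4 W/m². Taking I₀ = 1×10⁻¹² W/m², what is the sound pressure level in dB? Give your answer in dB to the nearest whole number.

I/I₀ = 9.44×10^-4/10⁻¹² = 9.44×10^8, and L = 10·log₁₀(I/I₀).
L = 10·(0.9750 + 8) = 89.75 dB.

90 dB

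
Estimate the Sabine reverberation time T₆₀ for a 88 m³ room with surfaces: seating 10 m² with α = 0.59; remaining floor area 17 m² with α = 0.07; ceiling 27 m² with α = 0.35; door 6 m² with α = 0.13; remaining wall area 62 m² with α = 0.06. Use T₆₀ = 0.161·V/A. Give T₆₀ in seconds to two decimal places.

Summing Sᵢαᵢ: 10·0.59 + 17·0.07 + 27·0.35 + 6·0.13 + 62·0.06 = 21.04 m².
T₆₀ = 0.161 × 88 / 21.04 = 0.673 s.

0.67 s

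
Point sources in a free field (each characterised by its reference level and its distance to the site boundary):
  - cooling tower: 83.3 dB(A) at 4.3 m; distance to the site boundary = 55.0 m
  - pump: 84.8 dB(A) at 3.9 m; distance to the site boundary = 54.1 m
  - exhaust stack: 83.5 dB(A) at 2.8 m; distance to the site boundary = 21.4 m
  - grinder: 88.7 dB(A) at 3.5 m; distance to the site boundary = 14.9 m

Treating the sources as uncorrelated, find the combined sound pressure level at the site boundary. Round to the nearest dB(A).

77 dB(A)

Apply inverse-square spreading to bring every level to the receiver, then sum 10^(L/10).
cooling tower: 83.3 − 20·log₁₀(55.0/4.3) = 83.3 − 22.14 = 61.16 dB(A).
pump: 84.8 − 20·log₁₀(54.1/3.9) = 84.8 − 22.84 = 61.96 dB(A).
exhaust stack: 83.5 − 20·log₁₀(21.4/2.8) = 83.5 − 17.67 = 65.83 dB(A).
grinder: 88.7 − 20·log₁₀(14.9/3.5) = 88.7 − 12.58 = 76.12 dB(A).
Σ 10^(L/10) = 4.761e+07 → L_total = 10·log₁₀(4.761e+07) = 76.78 dB(A).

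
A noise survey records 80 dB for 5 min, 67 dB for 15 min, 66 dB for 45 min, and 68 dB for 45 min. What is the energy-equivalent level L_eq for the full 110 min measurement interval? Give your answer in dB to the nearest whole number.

70 dB

The energy average is taken in the linear domain: L_eq = 10·log₁₀[(Σ tᵢ·10^(Lᵢ/10))/T], T = 110 min.
Σ tᵢ·10^(Lᵢ/10) = 5·10^(80/10) + 15·10^(67/10) + 45·10^(66/10) + 45·10^(68/10) = 1.038e+09.
L_eq = 10·log₁₀(1.038e+09/110) = 69.75 dB.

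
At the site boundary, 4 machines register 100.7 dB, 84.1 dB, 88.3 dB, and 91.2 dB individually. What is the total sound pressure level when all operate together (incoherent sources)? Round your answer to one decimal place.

101.5 dB

Incoherent sources combine by intensity addition: L_total = 10·log₁₀(Σ 10^(L_i/10)).
Σ 10^(L/10) = 10^(100.7/10) + 10^(84.1/10) + 10^(88.3/10) + 10^(91.2/10) = 1.400e+10.
L_total = 10·log₁₀(1.400e+10) = 101.46 dB.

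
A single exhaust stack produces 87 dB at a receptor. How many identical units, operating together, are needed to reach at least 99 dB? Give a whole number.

16

N identical sources give L₁ + 10·log₁₀ N, so require 10·log₁₀ N ≥ 99 − 87 = 12.0 dB.
N ≥ 10^(12.0/10) = 15.849, so N = 16.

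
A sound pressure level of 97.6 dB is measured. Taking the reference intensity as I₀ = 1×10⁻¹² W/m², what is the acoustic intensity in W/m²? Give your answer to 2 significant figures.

0.0058 W/m²

L = 10·log₁₀(I/I₀) ⇒ I = I₀·10^(L/10) = 10⁻¹² × 10^9.76.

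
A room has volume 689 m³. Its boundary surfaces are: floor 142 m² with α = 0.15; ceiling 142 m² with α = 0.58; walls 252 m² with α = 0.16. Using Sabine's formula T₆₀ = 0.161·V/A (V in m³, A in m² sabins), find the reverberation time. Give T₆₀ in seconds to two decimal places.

0.77 s

Summing Sᵢαᵢ: 142·0.15 + 142·0.58 + 252·0.16 = 143.98 m².
T₆₀ = 0.161 × 689 / 143.98 = 0.770 s.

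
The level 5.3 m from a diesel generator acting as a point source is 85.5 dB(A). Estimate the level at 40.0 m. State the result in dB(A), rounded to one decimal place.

67.9 dB(A)

For a point source, L₂ = L₁ − 20·log₁₀(r₂/r₁).
L₂ = 85.5 − 20·log₁₀(40.0/5.3) = 85.5 − 17.556 = 67.94 dB(A).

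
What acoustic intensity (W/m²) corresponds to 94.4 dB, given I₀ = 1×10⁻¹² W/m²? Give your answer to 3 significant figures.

I/I₀ = 10^(94.4/10) = 2.754e+09, so I = 2.754e+09 × 10⁻¹² W/m².

0.00275 W/m²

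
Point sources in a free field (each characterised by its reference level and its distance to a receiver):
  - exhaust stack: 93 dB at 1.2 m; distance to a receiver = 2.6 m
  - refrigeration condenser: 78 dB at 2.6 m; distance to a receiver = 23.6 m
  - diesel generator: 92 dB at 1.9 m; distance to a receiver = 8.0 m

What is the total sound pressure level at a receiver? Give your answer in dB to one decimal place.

87.1 dB

Propagate each source to the receiver with L = L_ref − 20·log₁₀(r/r_ref), then add intensities.
exhaust stack: 93 − 20·log₁₀(2.6/1.2) = 93 − 6.72 = 86.28 dB.
refrigeration condenser: 78 − 20·log₁₀(23.6/2.6) = 78 − 19.16 = 58.84 dB.
diesel generator: 92 − 20·log₁₀(8.0/1.9) = 92 − 12.49 = 79.51 dB.
Σ 10^(L/10) = 5.152e+08 → L_total = 10·log₁₀(5.152e+08) = 87.12 dB.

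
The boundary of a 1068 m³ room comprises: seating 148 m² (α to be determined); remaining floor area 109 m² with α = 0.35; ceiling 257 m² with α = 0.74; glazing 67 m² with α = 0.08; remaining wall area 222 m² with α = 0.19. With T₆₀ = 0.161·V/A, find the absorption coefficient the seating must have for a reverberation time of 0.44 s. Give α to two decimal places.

0.78

From T₆₀ = 0.161·V/A, the target T₆₀ = 0.44 s needs A = 0.161·1068/0.44 = 390.79 m².
Absorption from the other surfaces = 109·0.35 + 257·0.74 + 67·0.08 + 222·0.19 = 275.87 m², so the seating must supply 114.92 m² over 148 m².
α = 114.92/148 = 0.776.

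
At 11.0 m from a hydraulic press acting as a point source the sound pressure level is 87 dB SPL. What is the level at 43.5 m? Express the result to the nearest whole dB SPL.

75 dB SPL

Spherical spreading from a point source gives a 20·log₁₀(r₂/r₁) drop.
L₂ = 87 − 20·log₁₀(43.5/11.0) = 87 − 11.942 = 75.06 dB SPL.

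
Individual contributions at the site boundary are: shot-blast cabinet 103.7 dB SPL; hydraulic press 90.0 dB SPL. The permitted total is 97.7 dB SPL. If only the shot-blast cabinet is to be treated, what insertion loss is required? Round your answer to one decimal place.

Fixed contribution from the other source: Σ 10^(L/10) = 10^(90.0/10) = 1.000e+09 (90.00 dB SPL).
The limit corresponds to 10^(97.7/10) = 5.888e+09; subtracting the fixed part leaves 4.888e+09 for the shot-blast cabinet, i.e. 96.89 dB SPL.
Required insertion loss = 103.7 − 96.89 = 6.81 dB.

6.8 dB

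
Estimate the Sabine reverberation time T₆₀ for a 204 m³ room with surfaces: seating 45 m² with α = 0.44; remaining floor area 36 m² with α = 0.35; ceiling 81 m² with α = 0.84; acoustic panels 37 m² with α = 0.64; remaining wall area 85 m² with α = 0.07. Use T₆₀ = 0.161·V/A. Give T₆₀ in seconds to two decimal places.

0.25 s

Summing Sᵢαᵢ: 45·0.44 + 36·0.35 + 81·0.84 + 37·0.64 + 85·0.07 = 130.07 m².
T₆₀ = 0.161 × 204 / 130.07 = 0.253 s.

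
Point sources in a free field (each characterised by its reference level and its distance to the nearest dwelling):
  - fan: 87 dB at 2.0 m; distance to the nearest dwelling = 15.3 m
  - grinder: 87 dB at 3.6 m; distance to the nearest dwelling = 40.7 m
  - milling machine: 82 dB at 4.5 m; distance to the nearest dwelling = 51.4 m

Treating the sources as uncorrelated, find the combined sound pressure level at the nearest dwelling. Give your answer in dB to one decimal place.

71.4 dB

First find each source's level at the receiver (point-source: −20·log₁₀(r/r_ref)), then combine on an intensity basis.
fan: 87 − 20·log₁₀(15.3/2.0) = 87 − 17.67 = 69.33 dB.
grinder: 87 − 20·log₁₀(40.7/3.6) = 87 − 21.07 = 65.93 dB.
milling machine: 82 − 20·log₁₀(51.4/4.5) = 82 − 21.16 = 60.84 dB.
Σ 10^(L/10) = 1.370e+07 → L_total = 10·log₁₀(1.370e+07) = 71.37 dB.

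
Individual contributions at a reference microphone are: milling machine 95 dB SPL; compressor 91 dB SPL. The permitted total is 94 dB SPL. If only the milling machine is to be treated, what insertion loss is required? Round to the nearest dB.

Fixed contribution from the other source: Σ 10^(L/10) = 10^(91/10) = 1.259e+09 (91.00 dB SPL).
The limit corresponds to 10^(94/10) = 2.512e+09; subtracting the fixed part leaves 1.253e+09 for the milling machine, i.e. 90.98 dB SPL.
Required insertion loss = 95 − 90.98 = 4.02 dB.

4 dB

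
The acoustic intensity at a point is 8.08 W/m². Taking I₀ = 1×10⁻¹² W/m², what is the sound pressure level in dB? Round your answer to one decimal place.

129.1 dB

Dividing by I₀ shifts the exponent by 12: I/I₀ = 8.08×10^12.
L = 10·(0.9074 + 12) = 129.07 dB.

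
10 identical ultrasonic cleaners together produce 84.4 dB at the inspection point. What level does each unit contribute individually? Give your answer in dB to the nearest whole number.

74 dB

Dividing the total intensity by 10 lowers the level by 10·log₁₀ 10 = 10.000 dB: L₁ = 84.4 − 10.000.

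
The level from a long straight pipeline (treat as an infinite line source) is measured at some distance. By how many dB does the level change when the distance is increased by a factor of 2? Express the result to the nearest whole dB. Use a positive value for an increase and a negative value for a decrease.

A line source loses 3 dB per doubling of distance; generally ΔL = −10·log₁₀(r₂/r₁).
ΔL = −10·log₁₀(2) = -3.01 dB.

-3 dB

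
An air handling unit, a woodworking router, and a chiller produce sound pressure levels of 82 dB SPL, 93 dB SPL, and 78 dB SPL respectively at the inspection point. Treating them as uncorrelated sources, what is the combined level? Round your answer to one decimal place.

93.5 dB SPL

For uncorrelated sources the intensities add, so convert each level to linear form, sum, and take 10·log₁₀ of the total.
Σ 10^(L/10) = 10^(82/10) + 10^(93/10) + 10^(78/10) = 2.217e+09.
L_total = 10·log₁₀(2.217e+09) = 93.46 dB SPL.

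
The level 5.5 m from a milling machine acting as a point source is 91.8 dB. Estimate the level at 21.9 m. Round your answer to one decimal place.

For a point source, L₂ = L₁ − 20·log₁₀(r₂/r₁).
L₂ = 91.8 − 20·log₁₀(21.9/5.5) = 91.8 − 12.002 = 79.80 dB.

79.8 dB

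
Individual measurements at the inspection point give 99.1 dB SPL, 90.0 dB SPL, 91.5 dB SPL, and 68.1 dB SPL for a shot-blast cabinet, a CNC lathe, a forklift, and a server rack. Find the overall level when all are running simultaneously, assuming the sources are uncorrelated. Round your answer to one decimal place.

For uncorrelated sources the intensities add, so convert each level to linear form, sum, and take 10·log₁₀ of the total.
Σ 10^(L/10) = 10^(99.1/10) + 10^(90.0/10) + 10^(91.5/10) + 10^(68.1/10) = 1.055e+10.
L_total = 10·log₁₀(1.055e+10) = 100.23 dB SPL.

100.2 dB SPL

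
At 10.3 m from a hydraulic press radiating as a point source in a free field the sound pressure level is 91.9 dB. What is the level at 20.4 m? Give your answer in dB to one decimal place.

Spherical spreading from a point source gives a 20·log₁₀(r₂/r₁) drop.
L₂ = 91.9 − 20·log₁₀(20.4/10.3) = 91.9 − 5.936 = 85.96 dB.

86.0 dB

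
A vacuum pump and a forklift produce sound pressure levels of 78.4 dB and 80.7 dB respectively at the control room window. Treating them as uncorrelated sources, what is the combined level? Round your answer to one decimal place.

Incoherent sources combine by intensity addition: L_total = 10·log₁₀(Σ 10^(L_i/10)).
Σ 10^(L/10) = 10^(78.4/10) + 10^(80.7/10) = 1.867e+08.
L_total = 10·log₁₀(1.867e+08) = 82.71 dB.

82.7 dB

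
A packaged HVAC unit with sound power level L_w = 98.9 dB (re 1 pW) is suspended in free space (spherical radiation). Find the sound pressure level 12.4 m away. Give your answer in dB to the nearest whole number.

Free-field spherical radiation: L_p = L_w − 10·log₁₀(4π·r²), r = 12.4 m.
4π·r² = 1932 m², 10·log₁₀ of that is 32.861 dB.
L_p = 98.9 − 32.861 = 66.04 dB.

66 dB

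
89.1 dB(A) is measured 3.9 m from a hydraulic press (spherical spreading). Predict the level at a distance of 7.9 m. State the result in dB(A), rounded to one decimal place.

83.0 dB(A)

Spherical spreading from a point source gives a 20·log₁₀(r₂/r₁) drop.
L₂ = 89.1 − 20·log₁₀(7.9/3.9) = 89.1 − 6.131 = 82.97 dB(A).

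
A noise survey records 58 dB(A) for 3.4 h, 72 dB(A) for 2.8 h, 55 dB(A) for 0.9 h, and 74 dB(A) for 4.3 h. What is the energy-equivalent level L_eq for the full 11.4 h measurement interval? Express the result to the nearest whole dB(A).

71 dB(A)

Weight each interval's intensity by its duration and average over T = 11.4 h:
Σ tᵢ·10^(Lᵢ/10) = 3.4·10^(58/10) + 2.8·10^(72/10) + 0.9·10^(55/10) + 4.3·10^(74/10) = 1.548e+08.
L_eq = 10·log₁₀(1.548e+08/11.4) = 71.33 dB(A).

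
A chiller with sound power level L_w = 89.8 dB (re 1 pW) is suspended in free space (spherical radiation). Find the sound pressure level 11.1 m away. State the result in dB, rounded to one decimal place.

The power spreads over a sphere of area 4π·r², so L_p = L_w − 10·log₁₀(4π·r²).
4π·r² = 1548 m², 10·log₁₀ of that is 31.899 dB.
L_p = 89.8 − 31.899 = 57.90 dB.

57.9 dB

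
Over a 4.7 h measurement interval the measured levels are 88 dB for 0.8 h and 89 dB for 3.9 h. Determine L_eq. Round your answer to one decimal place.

Weight each interval's intensity by its duration and average over T = 4.7 h:
Σ tᵢ·10^(Lᵢ/10) = 0.8·10^(88/10) + 3.9·10^(89/10) = 3.603e+09.
L_eq = 10·log₁₀(3.603e+09/4.7) = 88.85 dB.

88.8 dB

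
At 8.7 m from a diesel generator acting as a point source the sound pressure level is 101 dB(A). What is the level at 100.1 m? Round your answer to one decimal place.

79.8 dB(A)

Spherical spreading from a point source gives a 20·log₁₀(r₂/r₁) drop.
L₂ = 101 − 20·log₁₀(100.1/8.7) = 101 − 21.218 = 79.78 dB(A).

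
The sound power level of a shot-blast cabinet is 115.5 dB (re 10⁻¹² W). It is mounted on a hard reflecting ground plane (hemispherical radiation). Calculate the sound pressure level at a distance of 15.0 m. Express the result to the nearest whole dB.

L_p = L_w − 10·log₁₀(2π·r²) with r = 15.0 m.
2π·r² = 1414 m², 10·log₁₀ of that is 31.504 dB.
L_p = 115.5 − 31.504 = 84.00 dB.

84 dB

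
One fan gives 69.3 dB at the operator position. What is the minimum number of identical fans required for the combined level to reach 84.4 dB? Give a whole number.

Need L₁ + 10·log₁₀ N ≥ 84.4, i.e. log₁₀ N ≥ 1.51.
N ≥ 10^(15.1/10) = 32.359, so N = 33.

33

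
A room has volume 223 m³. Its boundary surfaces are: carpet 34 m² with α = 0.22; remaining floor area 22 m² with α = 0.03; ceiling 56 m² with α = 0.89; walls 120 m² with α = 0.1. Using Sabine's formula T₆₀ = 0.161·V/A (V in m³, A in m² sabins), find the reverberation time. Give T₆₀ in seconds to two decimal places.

Summing Sᵢαᵢ: 34·0.22 + 22·0.03 + 56·0.89 + 120·0.1 = 69.98 m².
T₆₀ = 0.161·V/A = 0.161·223/69.98 = 0.513 s.

0.51 s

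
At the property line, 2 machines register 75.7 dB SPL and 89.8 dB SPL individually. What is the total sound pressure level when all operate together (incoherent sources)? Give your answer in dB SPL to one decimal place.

90.0 dB SPL

For uncorrelated sources the intensities add, so convert each level to linear form, sum, and take 10·log₁₀ of the total.
Σ 10^(L/10) = 10^(75.7/10) + 10^(89.8/10) = 9.921e+08.
L_total = 10·log₁₀(9.921e+08) = 89.97 dB SPL.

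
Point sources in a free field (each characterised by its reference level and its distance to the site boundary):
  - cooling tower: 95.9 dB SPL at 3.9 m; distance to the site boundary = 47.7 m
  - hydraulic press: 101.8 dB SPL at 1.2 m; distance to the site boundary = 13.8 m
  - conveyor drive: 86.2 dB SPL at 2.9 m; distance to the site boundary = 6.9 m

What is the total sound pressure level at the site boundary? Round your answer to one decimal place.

First find each source's level at the receiver (point-source: −20·log₁₀(r/r_ref)), then combine on an intensity basis.
cooling tower: 95.9 − 20·log₁₀(47.7/3.9) = 95.9 − 21.75 = 74.15 dB SPL.
hydraulic press: 101.8 − 20·log₁₀(13.8/1.2) = 101.8 − 21.21 = 80.59 dB SPL.
conveyor drive: 86.2 − 20·log₁₀(6.9/2.9) = 86.2 − 7.53 = 78.67 dB SPL.
Σ 10^(L/10) = 2.141e+08 → L_total = 10·log₁₀(2.141e+08) = 83.31 dB SPL.

83.3 dB SPL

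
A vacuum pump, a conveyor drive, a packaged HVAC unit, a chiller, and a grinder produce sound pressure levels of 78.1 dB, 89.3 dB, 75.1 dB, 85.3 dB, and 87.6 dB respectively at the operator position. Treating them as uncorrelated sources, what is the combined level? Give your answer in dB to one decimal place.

92.7 dB

For uncorrelated sources the intensities add, so convert each level to linear form, sum, and take 10·log₁₀ of the total.
Σ 10^(L/10) = 10^(78.1/10) + 10^(89.3/10) + 10^(75.1/10) + 10^(85.3/10) + 10^(87.6/10) = 1.862e+09.
L_total = 10·log₁₀(1.862e+09) = 92.70 dB.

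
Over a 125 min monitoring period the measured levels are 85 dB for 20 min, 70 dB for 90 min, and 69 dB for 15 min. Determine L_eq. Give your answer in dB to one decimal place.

77.7 dB

The energy average is taken in the linear domain: L_eq = 10·log₁₀[(Σ tᵢ·10^(Lᵢ/10))/T], T = 125 min.
Σ tᵢ·10^(Lᵢ/10) = 20·10^(85/10) + 90·10^(70/10) + 15·10^(69/10) = 7.344e+09.
L_eq = 10·log₁₀(7.344e+09/125) = 77.69 dB.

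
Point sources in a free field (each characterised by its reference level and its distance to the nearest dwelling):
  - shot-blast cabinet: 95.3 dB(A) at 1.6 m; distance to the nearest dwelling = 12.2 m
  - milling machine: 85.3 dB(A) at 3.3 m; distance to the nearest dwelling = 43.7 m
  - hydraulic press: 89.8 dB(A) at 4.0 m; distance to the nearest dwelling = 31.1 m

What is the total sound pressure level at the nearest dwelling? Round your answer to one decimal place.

First find each source's level at the receiver (point-source: −20·log₁₀(r/r_ref)), then combine on an intensity basis.
shot-blast cabinet: 95.3 − 20·log₁₀(12.2/1.6) = 95.3 − 17.64 = 77.66 dB(A).
milling machine: 85.3 − 20·log₁₀(43.7/3.3) = 85.3 − 22.44 = 62.86 dB(A).
hydraulic press: 89.8 − 20·log₁₀(31.1/4.0) = 89.8 − 17.81 = 71.99 dB(A).
Σ 10^(L/10) = 7.601e+07 → L_total = 10·log₁₀(7.601e+07) = 78.81 dB(A).

78.8 dB(A)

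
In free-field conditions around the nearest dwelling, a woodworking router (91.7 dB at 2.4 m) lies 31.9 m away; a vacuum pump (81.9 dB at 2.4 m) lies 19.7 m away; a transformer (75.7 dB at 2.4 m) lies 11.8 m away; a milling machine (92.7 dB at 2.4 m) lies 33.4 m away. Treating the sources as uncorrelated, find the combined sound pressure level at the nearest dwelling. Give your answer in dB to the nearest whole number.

Propagate each source to the receiver with L = L_ref − 20·log₁₀(r/r_ref), then add intensities.
woodworking router: 91.7 − 20·log₁₀(31.9/2.4) = 91.7 − 22.47 = 69.23 dB.
vacuum pump: 81.9 − 20·log₁₀(19.7/2.4) = 81.9 − 18.29 = 63.61 dB.
transformer: 75.7 − 20·log₁₀(11.8/2.4) = 75.7 − 13.83 = 61.87 dB.
milling machine: 92.7 − 20·log₁₀(33.4/2.4) = 92.7 − 22.87 = 69.83 dB.
Σ 10^(L/10) = 2.182e+07 → L_total = 10·log₁₀(2.182e+07) = 73.39 dB.

73 dB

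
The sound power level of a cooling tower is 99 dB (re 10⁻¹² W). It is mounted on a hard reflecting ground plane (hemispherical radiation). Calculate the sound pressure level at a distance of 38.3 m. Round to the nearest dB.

Free-field hemispherical radiation: L_p = L_w − 10·log₁₀(2π·r²), r = 38.3 m.
2π·r² = 9217 m², 10·log₁₀ of that is 39.646 dB.
L_p = 99 − 39.646 = 59.35 dB.

59 dB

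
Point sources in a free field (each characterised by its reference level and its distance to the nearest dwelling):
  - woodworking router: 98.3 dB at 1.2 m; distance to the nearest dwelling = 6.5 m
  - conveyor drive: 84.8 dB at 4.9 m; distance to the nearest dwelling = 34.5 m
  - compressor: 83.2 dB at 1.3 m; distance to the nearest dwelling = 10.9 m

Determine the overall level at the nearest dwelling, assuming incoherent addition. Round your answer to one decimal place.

83.8 dB

Propagate each source to the receiver with L = L_ref − 20·log₁₀(r/r_ref), then add intensities.
woodworking router: 98.3 − 20·log₁₀(6.5/1.2) = 98.3 − 14.67 = 83.63 dB.
conveyor drive: 84.8 − 20·log₁₀(34.5/4.9) = 84.8 − 16.95 = 67.85 dB.
compressor: 83.2 − 20·log₁₀(10.9/1.3) = 83.2 − 18.47 = 64.73 dB.
Σ 10^(L/10) = 2.395e+08 → L_total = 10·log₁₀(2.395e+08) = 83.79 dB.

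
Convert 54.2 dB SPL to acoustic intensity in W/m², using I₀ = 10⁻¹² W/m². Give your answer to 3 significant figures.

2.63e-07 W/m²

L = 10·log₁₀(I/I₀) ⇒ I = I₀·10^(L/10) = 10⁻¹² × 10^5.42.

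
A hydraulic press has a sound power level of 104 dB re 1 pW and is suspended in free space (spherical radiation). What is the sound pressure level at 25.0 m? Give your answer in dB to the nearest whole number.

Free-field spherical radiation: L_p = L_w − 10·log₁₀(4π·r²), r = 25.0 m.
4π·r² = 7854 m², 10·log₁₀ of that is 38.951 dB.
L_p = 104 − 38.951 = 65.05 dB.

65 dB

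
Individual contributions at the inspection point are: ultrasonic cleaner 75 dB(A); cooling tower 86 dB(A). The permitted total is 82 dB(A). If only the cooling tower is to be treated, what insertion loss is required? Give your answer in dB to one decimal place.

5.0 dB

The untreated sources together contribute 10^(75/10) = 3.162e+07, i.e. 75.00 dB(A).
To meet 82 dB(A) overall, the treated cooling tower may contribute at most 10^(82/10) − 3.162e+07 = 1.269e+08, i.e. 81.03 dB(A).
So the cooling tower must be reduced from 86 to 81.03 dB(A): IL = 4.97 dB.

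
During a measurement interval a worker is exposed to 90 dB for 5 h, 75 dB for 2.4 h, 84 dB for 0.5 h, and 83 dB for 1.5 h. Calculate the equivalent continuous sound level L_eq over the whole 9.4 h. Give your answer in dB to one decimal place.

Weight each interval's intensity by its duration and average over T = 9.4 h:
Σ tᵢ·10^(Lᵢ/10) = 5·10^(90/10) + 2.4·10^(75/10) + 0.5·10^(84/10) + 1.5·10^(83/10) = 5.501e+09.
L_eq = 10·log₁₀(5.501e+09/9.4) = 87.67 dB.

87.7 dB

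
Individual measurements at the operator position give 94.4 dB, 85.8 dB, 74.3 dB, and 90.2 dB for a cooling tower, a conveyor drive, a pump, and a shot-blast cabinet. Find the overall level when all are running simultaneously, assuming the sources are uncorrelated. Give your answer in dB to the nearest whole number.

96 dB

Incoherent sources combine by intensity addition: L_total = 10·log₁₀(Σ 10^(L_i/10)).
Σ 10^(L/10) = 10^(94.4/10) + 10^(85.8/10) + 10^(74.3/10) + 10^(90.2/10) = 4.208e+09.
L_total = 10·log₁₀(4.208e+09) = 96.24 dB.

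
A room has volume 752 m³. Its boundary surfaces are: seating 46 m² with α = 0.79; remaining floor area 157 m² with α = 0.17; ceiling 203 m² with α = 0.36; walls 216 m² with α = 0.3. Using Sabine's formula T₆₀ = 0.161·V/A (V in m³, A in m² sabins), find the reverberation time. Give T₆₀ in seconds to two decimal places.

A = Σ Sᵢαᵢ = 46·0.79 + 157·0.17 + 203·0.36 + 216·0.3 = 200.91 m².
T₆₀ = 0.161·V/A = 0.161·752/200.91 = 0.603 s.

0.60 s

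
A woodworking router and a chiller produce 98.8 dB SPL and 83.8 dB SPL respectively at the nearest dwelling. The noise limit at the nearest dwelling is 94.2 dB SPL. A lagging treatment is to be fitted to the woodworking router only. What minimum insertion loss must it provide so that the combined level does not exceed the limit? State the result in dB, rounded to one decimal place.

5.0 dB

The untreated sources together contribute 10^(83.8/10) = 2.399e+08, i.e. 83.80 dB SPL.
To meet 94.2 dB SPL overall, the treated woodworking router may contribute at most 10^(94.2/10) − 2.399e+08 = 2.390e+09, i.e. 93.78 dB SPL.
Required insertion loss = 98.8 − 93.78 = 5.02 dB.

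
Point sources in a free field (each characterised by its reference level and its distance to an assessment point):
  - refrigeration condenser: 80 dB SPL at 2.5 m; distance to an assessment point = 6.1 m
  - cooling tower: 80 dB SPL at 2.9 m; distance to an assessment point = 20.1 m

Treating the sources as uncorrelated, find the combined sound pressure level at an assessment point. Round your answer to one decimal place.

72.8 dB SPL

Apply inverse-square spreading to bring every level to the receiver, then sum 10^(L/10).
refrigeration condenser: 80 − 20·log₁₀(6.1/2.5) = 80 − 7.75 = 72.25 dB SPL.
cooling tower: 80 − 20·log₁₀(20.1/2.9) = 80 − 16.82 = 63.18 dB SPL.
Σ 10^(L/10) = 1.888e+07 → L_total = 10·log₁₀(1.888e+07) = 72.76 dB SPL.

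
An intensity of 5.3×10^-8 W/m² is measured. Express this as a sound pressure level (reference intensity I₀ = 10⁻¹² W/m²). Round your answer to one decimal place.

Dividing by I₀ shifts the exponent by 12: I/I₀ = 5.3×10^4.
L = 10·(0.7243 + 4) = 47.24 dB.

47.2 dB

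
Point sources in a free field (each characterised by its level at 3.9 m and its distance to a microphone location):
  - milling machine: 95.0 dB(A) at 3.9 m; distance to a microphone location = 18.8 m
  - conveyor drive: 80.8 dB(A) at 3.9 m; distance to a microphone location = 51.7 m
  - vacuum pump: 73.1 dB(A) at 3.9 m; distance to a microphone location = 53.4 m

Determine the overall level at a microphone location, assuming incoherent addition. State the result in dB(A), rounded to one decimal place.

Propagate each source to the receiver with L = L_ref − 20·log₁₀(r/r_ref), then add intensities.
milling machine: 95.0 − 20·log₁₀(18.8/3.9) = 95.0 − 13.66 = 81.34 dB(A).
conveyor drive: 80.8 − 20·log₁₀(51.7/3.9) = 80.8 − 22.45 = 58.35 dB(A).
vacuum pump: 73.1 − 20·log₁₀(53.4/3.9) = 73.1 − 22.73 = 50.37 dB(A).
Σ 10^(L/10) = 1.369e+08 → L_total = 10·log₁₀(1.369e+08) = 81.36 dB(A).

81.4 dB(A)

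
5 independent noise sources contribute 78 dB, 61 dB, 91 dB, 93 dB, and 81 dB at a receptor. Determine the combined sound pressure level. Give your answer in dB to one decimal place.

Incoherent sources combine by intensity addition: L_total = 10·log₁₀(Σ 10^(L_i/10)).
Σ 10^(L/10) = 10^(78/10) + 10^(61/10) + 10^(91/10) + 10^(93/10) + 10^(81/10) = 3.444e+09.
L_total = 10·log₁₀(3.444e+09) = 95.37 dB.

95.4 dB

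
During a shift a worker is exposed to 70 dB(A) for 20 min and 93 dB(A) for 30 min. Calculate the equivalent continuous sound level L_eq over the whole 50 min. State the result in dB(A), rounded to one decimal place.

90.8 dB(A)

The energy average is taken in the linear domain: L_eq = 10·log₁₀[(Σ tᵢ·10^(Lᵢ/10))/T], T = 50 min.
Σ tᵢ·10^(Lᵢ/10) = 20·10^(70/10) + 30·10^(93/10) = 6.006e+10.
L_eq = 10·log₁₀(6.006e+10/50) = 90.80 dB(A).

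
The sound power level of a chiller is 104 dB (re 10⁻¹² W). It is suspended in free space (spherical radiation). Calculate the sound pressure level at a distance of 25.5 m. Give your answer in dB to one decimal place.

64.9 dB

L_p = L_w − 10·log₁₀(4π·r²) with r = 25.5 m.
4π·r² = 8171 m², 10·log₁₀ of that is 39.123 dB.
L_p = 104 − 39.123 = 64.88 dB.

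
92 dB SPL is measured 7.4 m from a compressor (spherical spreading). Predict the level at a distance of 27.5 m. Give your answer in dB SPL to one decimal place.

Spherical spreading from a point source gives a 20·log₁₀(r₂/r₁) drop.
L₂ = 92 − 20·log₁₀(27.5/7.4) = 92 − 11.402 = 80.60 dB SPL.

80.6 dB SPL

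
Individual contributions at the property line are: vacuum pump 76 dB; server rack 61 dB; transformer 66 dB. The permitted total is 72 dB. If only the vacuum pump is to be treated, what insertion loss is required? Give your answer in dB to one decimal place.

The untreated sources together contribute 10^(61/10) + 10^(66/10) = 5.240e+06, i.e. 67.19 dB.
To meet 72 dB overall, the treated vacuum pump may contribute at most 10^(72/10) − 5.240e+06 = 1.061e+07, i.e. 70.26 dB.
So the vacuum pump must be reduced from 76 to 70.26 dB: IL = 5.74 dB.

5.7 dB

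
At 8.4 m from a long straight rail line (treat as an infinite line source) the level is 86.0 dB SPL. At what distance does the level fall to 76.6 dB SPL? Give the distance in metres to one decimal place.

Line-source spreading drops the level by 10·log₁₀(r₂/r₁); inverting, r₂/r₁ = 10^(ΔL/10).
r₂ = 8.4·10^((86.0−76.6)/10) = 8.4·10^(9.4/10) = 73.16 m.

73.2 m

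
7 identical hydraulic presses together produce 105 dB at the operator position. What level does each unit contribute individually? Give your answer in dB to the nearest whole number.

For N identical incoherent sources L_total = L₁ + 10·log₁₀ N, so L₁ = 105 − 10·log₁₀(7) = 105 − 8.451.

97 dB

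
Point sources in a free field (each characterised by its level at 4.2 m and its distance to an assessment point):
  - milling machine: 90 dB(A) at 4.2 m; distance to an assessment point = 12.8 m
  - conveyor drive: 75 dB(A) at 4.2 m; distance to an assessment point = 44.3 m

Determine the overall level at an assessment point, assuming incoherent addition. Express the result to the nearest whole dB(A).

First find each source's level at the receiver (point-source: −20·log₁₀(r/r_ref)), then combine on an intensity basis.
milling machine: 90 − 20·log₁₀(12.8/4.2) = 90 − 9.68 = 80.32 dB(A).
conveyor drive: 75 − 20·log₁₀(44.3/4.2) = 75 − 20.46 = 54.54 dB(A).
Σ 10^(L/10) = 1.080e+08 → L_total = 10·log₁₀(1.080e+08) = 80.33 dB(A).

80 dB(A)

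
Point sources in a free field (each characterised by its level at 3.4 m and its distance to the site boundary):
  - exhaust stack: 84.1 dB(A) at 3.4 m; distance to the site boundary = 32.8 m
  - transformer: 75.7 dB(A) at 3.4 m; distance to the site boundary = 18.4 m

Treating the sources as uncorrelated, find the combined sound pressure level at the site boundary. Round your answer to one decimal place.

66.1 dB(A)

First find each source's level at the receiver (point-source: −20·log₁₀(r/r_ref)), then combine on an intensity basis.
exhaust stack: 84.1 − 20·log₁₀(32.8/3.4) = 84.1 − 19.69 = 64.41 dB(A).
transformer: 75.7 − 20·log₁₀(18.4/3.4) = 75.7 − 14.67 = 61.03 dB(A).
Σ 10^(L/10) = 4.031e+06 → L_total = 10·log₁₀(4.031e+06) = 66.05 dB(A).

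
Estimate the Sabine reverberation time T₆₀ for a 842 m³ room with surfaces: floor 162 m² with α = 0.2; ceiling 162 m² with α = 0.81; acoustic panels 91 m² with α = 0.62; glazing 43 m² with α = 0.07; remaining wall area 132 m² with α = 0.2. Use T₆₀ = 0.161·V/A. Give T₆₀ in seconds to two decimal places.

A = Σ Sᵢαᵢ = 162·0.2 + 162·0.81 + 91·0.62 + 43·0.07 + 132·0.2 = 249.45 m².
T₆₀ = 0.161·V/A = 0.161·842/249.45 = 0.543 s.

0.54 s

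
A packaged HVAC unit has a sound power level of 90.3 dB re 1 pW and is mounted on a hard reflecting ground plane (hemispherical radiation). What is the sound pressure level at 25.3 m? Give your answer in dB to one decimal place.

54.3 dB

Free-field hemispherical radiation: L_p = L_w − 10·log₁₀(2π·r²), r = 25.3 m.
2π·r² = 4022 m², 10·log₁₀ of that is 36.044 dB.
L_p = 90.3 − 36.044 = 54.26 dB.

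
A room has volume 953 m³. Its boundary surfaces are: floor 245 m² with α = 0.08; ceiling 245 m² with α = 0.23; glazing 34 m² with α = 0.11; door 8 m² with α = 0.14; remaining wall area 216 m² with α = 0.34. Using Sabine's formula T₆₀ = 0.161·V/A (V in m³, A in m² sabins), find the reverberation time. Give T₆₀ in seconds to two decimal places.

0.99 s

Summing Sᵢαᵢ: 245·0.08 + 245·0.23 + 34·0.11 + 8·0.14 + 216·0.34 = 154.25 m².
T₆₀ = 0.161 × 953 / 154.25 = 0.995 s.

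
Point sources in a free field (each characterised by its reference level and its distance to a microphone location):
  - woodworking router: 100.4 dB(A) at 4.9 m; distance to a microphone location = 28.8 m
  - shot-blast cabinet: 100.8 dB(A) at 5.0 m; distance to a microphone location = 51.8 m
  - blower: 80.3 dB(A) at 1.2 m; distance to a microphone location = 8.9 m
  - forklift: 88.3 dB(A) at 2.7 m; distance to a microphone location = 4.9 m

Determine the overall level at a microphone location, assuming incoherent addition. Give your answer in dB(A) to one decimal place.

88.0 dB(A)

First find each source's level at the receiver (point-source: −20·log₁₀(r/r_ref)), then combine on an intensity basis.
woodworking router: 100.4 − 20·log₁₀(28.8/4.9) = 100.4 − 15.38 = 85.02 dB(A).
shot-blast cabinet: 100.8 − 20·log₁₀(51.8/5.0) = 100.8 − 20.31 = 80.49 dB(A).
blower: 80.3 − 20·log₁₀(8.9/1.2) = 80.3 − 17.40 = 62.90 dB(A).
forklift: 88.3 − 20·log₁₀(4.9/2.7) = 88.3 − 5.18 = 83.12 dB(A).
Σ 10^(L/10) = 6.366e+08 → L_total = 10·log₁₀(6.366e+08) = 88.04 dB(A).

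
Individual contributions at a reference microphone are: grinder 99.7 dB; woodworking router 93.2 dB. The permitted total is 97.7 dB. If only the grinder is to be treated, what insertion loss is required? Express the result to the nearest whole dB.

4 dB

Fixed contribution from the other source: Σ 10^(L/10) = 10^(93.2/10) = 2.089e+09 (93.20 dB).
To meet 97.7 dB overall, the treated grinder may contribute at most 10^(97.7/10) − 2.089e+09 = 3.799e+09, i.e. 95.80 dB.
So the grinder must be reduced from 99.7 to 95.80 dB: IL = 3.90 dB.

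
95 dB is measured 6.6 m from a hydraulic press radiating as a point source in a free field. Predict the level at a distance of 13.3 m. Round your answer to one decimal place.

Point-source attenuation: ΔL = 20·log₁₀(r₂/r₁) = 20·log₁₀(13.3/6.6) = 6.086 dB.
L₂ = 95 − 20·log₁₀(13.3/6.6) = 95 − 6.086 = 88.91 dB.

88.9 dB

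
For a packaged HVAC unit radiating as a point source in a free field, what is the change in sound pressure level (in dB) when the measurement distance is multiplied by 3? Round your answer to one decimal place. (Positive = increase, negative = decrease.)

With spherical spreading the level changes by −20·log₁₀(r₂/r₁).
ΔL = −20·log₁₀(3) = -9.54 dB.

-9.5 dB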